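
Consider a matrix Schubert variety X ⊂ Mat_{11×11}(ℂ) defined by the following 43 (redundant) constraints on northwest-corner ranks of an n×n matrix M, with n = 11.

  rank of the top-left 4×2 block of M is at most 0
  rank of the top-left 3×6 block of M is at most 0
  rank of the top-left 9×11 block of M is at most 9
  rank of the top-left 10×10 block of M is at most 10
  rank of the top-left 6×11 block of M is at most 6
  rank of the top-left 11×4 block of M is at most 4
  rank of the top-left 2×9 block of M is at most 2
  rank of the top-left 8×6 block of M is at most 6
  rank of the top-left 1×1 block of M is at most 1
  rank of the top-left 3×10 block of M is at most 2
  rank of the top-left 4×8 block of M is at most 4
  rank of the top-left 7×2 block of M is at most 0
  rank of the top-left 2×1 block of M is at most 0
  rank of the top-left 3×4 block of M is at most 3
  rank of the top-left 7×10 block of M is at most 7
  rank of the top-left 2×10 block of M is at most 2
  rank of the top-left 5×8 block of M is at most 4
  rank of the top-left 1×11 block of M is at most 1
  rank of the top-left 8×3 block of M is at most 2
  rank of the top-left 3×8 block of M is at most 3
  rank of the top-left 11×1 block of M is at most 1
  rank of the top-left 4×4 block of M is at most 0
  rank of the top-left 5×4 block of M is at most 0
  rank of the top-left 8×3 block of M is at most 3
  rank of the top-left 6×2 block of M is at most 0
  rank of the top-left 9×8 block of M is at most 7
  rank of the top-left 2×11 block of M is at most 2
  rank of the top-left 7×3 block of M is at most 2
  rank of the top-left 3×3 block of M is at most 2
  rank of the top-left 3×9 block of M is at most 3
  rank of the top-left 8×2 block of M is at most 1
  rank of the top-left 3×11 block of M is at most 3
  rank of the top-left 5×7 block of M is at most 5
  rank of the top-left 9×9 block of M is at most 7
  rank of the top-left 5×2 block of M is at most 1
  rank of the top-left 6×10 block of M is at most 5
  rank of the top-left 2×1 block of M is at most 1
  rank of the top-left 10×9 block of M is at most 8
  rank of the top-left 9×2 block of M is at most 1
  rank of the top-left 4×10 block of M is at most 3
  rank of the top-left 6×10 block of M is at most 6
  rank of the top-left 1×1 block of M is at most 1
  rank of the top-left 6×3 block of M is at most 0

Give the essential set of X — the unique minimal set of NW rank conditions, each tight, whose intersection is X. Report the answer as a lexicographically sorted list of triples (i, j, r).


Rank table r_w(11×11) implied by the 43 constraints:

  0 | 0 | 0 | 0 | 0 | 0 | 1 | 1 | 1 | 1 | 1
  0 | 0 | 0 | 0 | 0 | 0 | 1 | 2 | 2 | 2 | 2
  0 | 0 | 0 | 0 | 0 | 0 | 1 | 2 | 2 | 2 | 3
  0 | 0 | 0 | 0 | 1 | 1 | 2 | 3 | 3 | 3 | 4
  0 | 0 | 0 | 0 | 1 | 2 | 3 | 4 | 4 | 4 | 5
  0 | 0 | 0 | 1 | 2 | 3 | 4 | 5 | 5 | 5 | 6
  0 | 0 | 1 | 2 | 3 | 4 | 5 | 6 | 6 | 6 | 7
  1 | 1 | 2 | 3 | 4 | 5 | 6 | 7 | 7 | 7 | 8
  1 | 1 | 2 | 3 | 4 | 5 | 6 | 7 | 7 | 8 | 9
  1 | 2 | 3 | 4 | 5 | 6 | 7 | 8 | 8 | 9 | 10
  1 | 2 | 3 | 4 | 5 | 6 | 7 | 8 | 9 | 10 | 11

the unique w with this rank table is (7, 8, 11, 5, 6, 4, 3, 1, 10, 2, 9).

ℓ(w)=35; the 7 essential cells (i,j,r):

[(3, 6, 0), (3, 10, 2), (5, 4, 0), (6, 3, 0), (7, 2, 0), (9, 2, 1), (9, 9, 7)]


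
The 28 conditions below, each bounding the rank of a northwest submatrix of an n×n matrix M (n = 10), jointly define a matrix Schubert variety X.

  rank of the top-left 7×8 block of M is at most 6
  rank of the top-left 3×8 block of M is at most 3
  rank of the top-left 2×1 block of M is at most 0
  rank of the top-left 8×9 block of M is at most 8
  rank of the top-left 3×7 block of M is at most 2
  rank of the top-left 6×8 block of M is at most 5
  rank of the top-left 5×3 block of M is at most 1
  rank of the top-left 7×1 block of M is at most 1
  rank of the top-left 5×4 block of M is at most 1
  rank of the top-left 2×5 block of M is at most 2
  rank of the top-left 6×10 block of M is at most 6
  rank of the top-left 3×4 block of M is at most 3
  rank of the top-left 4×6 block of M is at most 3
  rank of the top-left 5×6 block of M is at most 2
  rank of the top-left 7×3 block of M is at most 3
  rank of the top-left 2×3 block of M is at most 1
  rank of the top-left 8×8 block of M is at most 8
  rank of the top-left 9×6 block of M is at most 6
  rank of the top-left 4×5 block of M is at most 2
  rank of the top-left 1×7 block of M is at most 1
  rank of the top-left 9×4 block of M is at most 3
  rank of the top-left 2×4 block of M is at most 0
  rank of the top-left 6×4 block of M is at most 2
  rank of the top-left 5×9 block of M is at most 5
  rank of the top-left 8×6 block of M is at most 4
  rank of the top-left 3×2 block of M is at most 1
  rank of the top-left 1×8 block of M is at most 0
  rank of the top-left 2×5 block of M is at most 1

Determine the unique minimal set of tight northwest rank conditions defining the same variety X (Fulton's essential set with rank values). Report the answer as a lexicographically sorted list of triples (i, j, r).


Computing R[i][j] = min implied NW-rank bound (n=10, 28 conditions):

  row 1: 0, 0, 0, 0, 0, 0, 0, 0, 1, 1
  row 2: 0, 0, 0, 0, 1, 1, 1, 1, 2, 2
  row 3: 1, 1, 1, 1, 2, 2, 2, 2, 3, 3
  row 4: 1, 1, 1, 1, 2, 2, 3, 3, 4, 4
  row 5: 1, 1, 1, 1, 2, 2, 3, 4, 5, 5
  row 6: 1, 2, 2, 2, 3, 3, 4, 5, 6, 6
  row 7: 1, 2, 3, 3, 4, 4, 5, 6, 7, 7
  row 8: 1, 2, 3, 3, 4, 4, 5, 6, 7, 8
  row 9: 1, 2, 3, 3, 4, 5, 6, 7, 8, 9
  row 10: 1, 2, 3, 4, 5, 6, 7, 8, 9, 10

reading off 1-entries of Δ²R: w = (9, 5, 1, 7, 8, 2, 3, 10, 6, 4).

ℓ(w)=23; the 6 essential cells (i,j,r):

[(1, 8, 0), (2, 4, 0), (5, 4, 1), (5, 6, 2), (8, 6, 4), (9, 4, 3)]


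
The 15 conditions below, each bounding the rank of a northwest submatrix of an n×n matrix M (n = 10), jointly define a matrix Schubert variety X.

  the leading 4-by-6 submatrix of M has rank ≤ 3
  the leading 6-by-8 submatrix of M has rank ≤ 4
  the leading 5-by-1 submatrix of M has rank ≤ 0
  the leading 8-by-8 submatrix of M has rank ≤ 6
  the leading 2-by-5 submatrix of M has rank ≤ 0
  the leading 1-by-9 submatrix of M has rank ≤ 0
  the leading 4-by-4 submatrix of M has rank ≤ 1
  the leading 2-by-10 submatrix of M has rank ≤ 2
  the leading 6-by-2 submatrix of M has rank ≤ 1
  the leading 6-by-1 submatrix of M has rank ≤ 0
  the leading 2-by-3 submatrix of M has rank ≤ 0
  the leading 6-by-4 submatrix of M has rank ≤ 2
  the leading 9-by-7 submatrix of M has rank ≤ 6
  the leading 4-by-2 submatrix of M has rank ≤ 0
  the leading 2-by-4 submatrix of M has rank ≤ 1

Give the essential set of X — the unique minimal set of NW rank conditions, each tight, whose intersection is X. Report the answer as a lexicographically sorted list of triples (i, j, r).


Reconstructing r_w from the 15 given conditions:

  0 | 0 | 0 | 0 | 0 | 0 | 0 | 0 | 0 | 1
  0 | 0 | 0 | 0 | 0 | 1 | 1 | 1 | 1 | 2
  0 | 0 | 1 | 1 | 1 | 2 | 2 | 2 | 2 | 3
  0 | 0 | 1 | 1 | 2 | 3 | 3 | 3 | 3 | 4
  0 | 1 | 2 | 2 | 3 | 4 | 4 | 4 | 4 | 5
  0 | 1 | 2 | 2 | 3 | 4 | 4 | 4 | 5 | 6
  1 | 2 | 3 | 3 | 4 | 5 | 5 | 5 | 6 | 7
  1 | 2 | 3 | 4 | 5 | 6 | 6 | 6 | 7 | 8
  1 | 2 | 3 | 4 | 5 | 6 | 6 | 7 | 8 | 9
  1 | 2 | 3 | 4 | 5 | 6 | 7 | 8 | 9 | 10

second differences of R give the permutation w = (10, 6, 3, 5, 2, 9, 1, 4, 8, 7).

8 SE-corners of the 25-cell Rothe diagram give Ess(w):

[(1, 9, 0), (2, 5, 0), (4, 2, 0), (4, 4, 1), (6, 1, 0), (6, 4, 2), (6, 8, 4), (9, 7, 6)]


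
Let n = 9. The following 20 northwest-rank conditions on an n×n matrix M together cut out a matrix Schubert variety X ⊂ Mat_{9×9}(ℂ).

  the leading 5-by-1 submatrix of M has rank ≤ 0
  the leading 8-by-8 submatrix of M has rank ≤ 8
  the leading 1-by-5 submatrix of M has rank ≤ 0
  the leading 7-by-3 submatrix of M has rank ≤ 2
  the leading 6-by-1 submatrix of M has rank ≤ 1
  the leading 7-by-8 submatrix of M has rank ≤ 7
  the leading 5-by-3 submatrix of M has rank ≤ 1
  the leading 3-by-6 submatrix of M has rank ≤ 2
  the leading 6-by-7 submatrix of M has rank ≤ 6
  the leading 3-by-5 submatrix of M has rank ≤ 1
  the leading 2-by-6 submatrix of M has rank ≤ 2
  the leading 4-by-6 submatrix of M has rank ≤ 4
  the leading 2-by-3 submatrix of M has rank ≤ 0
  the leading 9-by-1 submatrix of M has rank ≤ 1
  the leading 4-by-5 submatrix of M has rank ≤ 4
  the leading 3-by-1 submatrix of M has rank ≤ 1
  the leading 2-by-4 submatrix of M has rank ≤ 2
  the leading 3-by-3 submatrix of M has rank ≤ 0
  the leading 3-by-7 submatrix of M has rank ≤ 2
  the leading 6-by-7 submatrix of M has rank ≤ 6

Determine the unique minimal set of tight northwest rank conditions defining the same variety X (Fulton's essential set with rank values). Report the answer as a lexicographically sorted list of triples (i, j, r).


Computing R[i][j] = min implied NW-rank bound (n=9, 20 conditions):

  i=1: 0  0  0  0  0  1  1  1  1
  i=2: 0  0  0  1  1  2  2  2  2
  i=3: 0  0  0  1  1  2  2  3  3
  i=4: 0  1  1  2  2  3  3  4  4
  i=5: 0  1  1  2  3  4  4  5  5
  i=6: 1  2  2  3  4  5  5  6  6
  i=7: 1  2  2  3  4  5  6  7  7
  i=8: 1  2  3  4  5  6  7  8  8
  i=9: 1  2  3  4  5  6  7  8  9

giving w = (6, 4, 8, 2, 5, 1, 7, 3, 9) via Δ²R.

7 SE-corners of the 17-cell Rothe diagram give Ess(w):

[(1, 5, 0), (3, 3, 0), (3, 5, 1), (3, 7, 2), (5, 1, 0), (5, 3, 1), (7, 3, 2)]


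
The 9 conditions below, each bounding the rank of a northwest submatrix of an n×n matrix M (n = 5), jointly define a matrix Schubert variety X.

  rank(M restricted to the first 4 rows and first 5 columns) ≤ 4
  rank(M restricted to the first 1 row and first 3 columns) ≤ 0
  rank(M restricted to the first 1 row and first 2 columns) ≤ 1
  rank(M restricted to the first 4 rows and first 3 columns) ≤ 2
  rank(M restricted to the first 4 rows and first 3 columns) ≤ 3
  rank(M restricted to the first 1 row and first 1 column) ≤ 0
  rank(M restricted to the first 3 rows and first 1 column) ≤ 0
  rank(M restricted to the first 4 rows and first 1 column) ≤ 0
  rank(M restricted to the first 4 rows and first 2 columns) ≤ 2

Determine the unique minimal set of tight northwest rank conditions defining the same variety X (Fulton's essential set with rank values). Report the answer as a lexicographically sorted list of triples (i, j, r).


Computing R[i][j] = min implied NW-rank bound (n=5, 9 conditions):

  i=1: 0  0  0  1  1
  i=2: 0  1  1  2  2
  i=3: 0  1  2  3  3
  i=4: 0  1  2  3  4
  i=5: 1  2  3  4  5

so w = (4, 2, 3, 5, 1).

|D(w)|=6, |Ess(w)|=2:

[(1, 3, 0), (4, 1, 0)]


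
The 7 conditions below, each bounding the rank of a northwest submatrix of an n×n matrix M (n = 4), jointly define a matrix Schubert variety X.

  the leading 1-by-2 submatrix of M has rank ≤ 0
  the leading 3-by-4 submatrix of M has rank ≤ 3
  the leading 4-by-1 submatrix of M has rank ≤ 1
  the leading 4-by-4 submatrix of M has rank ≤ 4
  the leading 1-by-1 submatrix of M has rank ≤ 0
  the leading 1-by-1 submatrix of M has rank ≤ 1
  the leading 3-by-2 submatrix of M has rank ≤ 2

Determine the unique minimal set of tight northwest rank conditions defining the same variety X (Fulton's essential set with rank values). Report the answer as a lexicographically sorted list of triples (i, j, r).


Computing R[i][j] = min implied NW-rank bound (n=4, 7 conditions):

  row 1: 0 | 0 | 1 | 1
  row 2: 1 | 1 | 2 | 2
  row 3: 1 | 2 | 3 | 3
  row 4: 1 | 2 | 3 | 4

reading off 1-entries of Δ²R: w = (3, 1, 2, 4).

Fulton essential set (1 of the 2 Rothe cells):

[(1, 2, 0)]


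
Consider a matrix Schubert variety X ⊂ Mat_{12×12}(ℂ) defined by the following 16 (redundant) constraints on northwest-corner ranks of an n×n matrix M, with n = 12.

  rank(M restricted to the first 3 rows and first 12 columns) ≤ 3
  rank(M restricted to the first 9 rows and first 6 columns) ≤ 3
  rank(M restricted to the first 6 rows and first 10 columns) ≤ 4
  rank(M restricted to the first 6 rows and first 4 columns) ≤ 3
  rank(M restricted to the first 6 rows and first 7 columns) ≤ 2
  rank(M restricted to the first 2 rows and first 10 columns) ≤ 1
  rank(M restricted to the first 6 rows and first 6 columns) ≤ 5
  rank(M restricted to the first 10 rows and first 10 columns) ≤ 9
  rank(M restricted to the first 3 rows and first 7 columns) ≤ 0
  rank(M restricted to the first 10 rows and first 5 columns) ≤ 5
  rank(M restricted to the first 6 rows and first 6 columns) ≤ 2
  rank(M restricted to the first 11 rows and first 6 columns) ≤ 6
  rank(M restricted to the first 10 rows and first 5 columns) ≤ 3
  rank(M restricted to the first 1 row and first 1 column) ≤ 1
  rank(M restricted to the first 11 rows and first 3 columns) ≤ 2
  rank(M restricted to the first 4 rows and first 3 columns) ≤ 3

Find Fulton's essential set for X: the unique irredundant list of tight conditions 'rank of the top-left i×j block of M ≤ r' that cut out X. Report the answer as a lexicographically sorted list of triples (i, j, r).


Recovering R(i,j) via the rank-extension bound from the 16 conditions:

  R[1]: 0 0 0 0 0 0 0 1 1 1 1 1
  R[2]: 0 0 0 0 0 0 0 1 1 1 2 2
  R[3]: 0 0 0 0 0 0 0 1 2 2 3 3
  R[4]: 1 1 1 1 1 1 1 2 3 3 4 4
  R[5]: 1 2 2 2 2 2 2 3 4 4 5 5
  R[6]: 1 2 2 2 2 2 2 3 4 4 5 6
  R[7]: 1 2 2 3 3 3 3 4 5 5 6 7
  R[8]: 1 2 2 3 3 3 4 5 6 6 7 8
  R[9]: 1 2 2 3 3 3 4 5 6 7 8 9
  R[10]: 1 2 2 3 3 4 5 6 7 8 9 10
  R[11]: 1 2 2 3 4 5 6 7 8 9 10 11
  R[12]: 1 2 3 4 5 6 7 8 9 10 11 12

so w = (8, 11, 9, 1, 2, 12, 4, 7, 10, 6, 5, 3).

|D(w)|=39, |Ess(w)|=7:

[(2, 10, 1), (3, 7, 0), (6, 7, 2), (6, 10, 4), (9, 6, 3), (10, 5, 3), (11, 3, 2)]


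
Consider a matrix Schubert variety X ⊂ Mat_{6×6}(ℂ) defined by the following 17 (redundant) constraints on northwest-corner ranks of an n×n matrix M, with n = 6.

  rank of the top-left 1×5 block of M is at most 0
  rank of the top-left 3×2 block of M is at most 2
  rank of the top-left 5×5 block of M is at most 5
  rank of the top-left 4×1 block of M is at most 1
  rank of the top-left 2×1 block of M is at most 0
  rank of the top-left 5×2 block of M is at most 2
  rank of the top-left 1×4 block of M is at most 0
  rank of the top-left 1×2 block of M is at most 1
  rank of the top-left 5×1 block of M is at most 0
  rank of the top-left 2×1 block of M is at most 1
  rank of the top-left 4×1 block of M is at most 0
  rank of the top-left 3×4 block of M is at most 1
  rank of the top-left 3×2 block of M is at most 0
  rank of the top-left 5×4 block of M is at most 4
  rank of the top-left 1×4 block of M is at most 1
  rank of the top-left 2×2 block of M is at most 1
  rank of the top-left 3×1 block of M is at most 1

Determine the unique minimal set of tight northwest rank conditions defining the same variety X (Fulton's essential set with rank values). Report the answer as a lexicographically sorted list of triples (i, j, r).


Reconstructing r_w from the 17 given conditions:

  i=1: 0 0 0 0 0 1
  i=2: 0 0 1 1 1 2
  i=3: 0 0 1 1 2 3
  i=4: 0 1 2 2 3 4
  i=5: 0 1 2 3 4 5
  i=6: 1 2 3 4 5 6

hence w(1..6) = (6, 3, 5, 2, 4, 1).

ℓ(w)=12; the 4 essential cells (i,j,r):

[(1, 5, 0), (3, 2, 0), (3, 4, 1), (5, 1, 0)]


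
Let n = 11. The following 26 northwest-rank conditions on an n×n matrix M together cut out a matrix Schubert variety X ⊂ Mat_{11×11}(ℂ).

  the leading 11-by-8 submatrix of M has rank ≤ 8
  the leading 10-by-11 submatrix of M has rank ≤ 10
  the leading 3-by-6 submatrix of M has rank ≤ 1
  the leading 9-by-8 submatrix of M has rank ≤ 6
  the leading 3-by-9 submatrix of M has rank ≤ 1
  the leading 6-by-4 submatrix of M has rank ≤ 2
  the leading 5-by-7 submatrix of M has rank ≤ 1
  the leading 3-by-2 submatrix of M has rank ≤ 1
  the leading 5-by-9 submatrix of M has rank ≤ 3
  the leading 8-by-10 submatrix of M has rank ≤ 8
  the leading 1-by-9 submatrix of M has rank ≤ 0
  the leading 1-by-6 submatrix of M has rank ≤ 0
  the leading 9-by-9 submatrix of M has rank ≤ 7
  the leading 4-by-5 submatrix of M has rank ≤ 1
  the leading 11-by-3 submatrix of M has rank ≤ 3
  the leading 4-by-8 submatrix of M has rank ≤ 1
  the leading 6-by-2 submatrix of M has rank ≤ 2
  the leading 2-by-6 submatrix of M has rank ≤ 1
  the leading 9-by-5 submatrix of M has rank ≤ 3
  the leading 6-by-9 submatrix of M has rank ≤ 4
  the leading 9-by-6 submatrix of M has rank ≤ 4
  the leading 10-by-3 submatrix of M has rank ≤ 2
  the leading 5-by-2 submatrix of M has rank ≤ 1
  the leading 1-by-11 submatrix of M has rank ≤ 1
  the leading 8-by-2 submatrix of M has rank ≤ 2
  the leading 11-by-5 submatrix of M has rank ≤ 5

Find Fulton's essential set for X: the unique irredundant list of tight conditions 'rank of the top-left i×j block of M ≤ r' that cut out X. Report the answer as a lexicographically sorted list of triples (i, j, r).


Computing R[i][j] = min implied NW-rank bound (n=11, 26 conditions):

  R[1]: 0, 0, 0, 0, 0, 0, 0, 0, 0, 1, 1
  R[2]: 1, 1, 1, 1, 1, 1, 1, 1, 1, 2, 2
  R[3]: 1, 1, 1, 1, 1, 1, 1, 1, 1, 2, 3
  R[4]: 1, 1, 1, 1, 1, 1, 1, 1, 2, 3, 4
  R[5]: 1, 1, 1, 1, 1, 1, 1, 2, 3, 4, 5
  R[6]: 1, 2, 2, 2, 2, 2, 2, 3, 4, 5, 6
  R[7]: 1, 2, 2, 3, 3, 3, 3, 4, 5, 6, 7
  R[8]: 1, 2, 2, 3, 3, 4, 4, 5, 6, 7, 8
  R[9]: 1, 2, 2, 3, 3, 4, 5, 6, 7, 8, 9
  R[10]: 1, 2, 2, 3, 4, 5, 6, 7, 8, 9, 10
  R[11]: 1, 2, 3, 4, 5, 6, 7, 8, 9, 10, 11

giving w = (10, 1, 11, 9, 8, 2, 4, 6, 7, 5, 3) via Δ²R.

Rothe diagram D(w) (36 cells), 6 SE-corners (essential conditions):

[(1, 9, 0), (3, 9, 1), (4, 8, 1), (5, 7, 1), (9, 5, 3), (10, 3, 2)]


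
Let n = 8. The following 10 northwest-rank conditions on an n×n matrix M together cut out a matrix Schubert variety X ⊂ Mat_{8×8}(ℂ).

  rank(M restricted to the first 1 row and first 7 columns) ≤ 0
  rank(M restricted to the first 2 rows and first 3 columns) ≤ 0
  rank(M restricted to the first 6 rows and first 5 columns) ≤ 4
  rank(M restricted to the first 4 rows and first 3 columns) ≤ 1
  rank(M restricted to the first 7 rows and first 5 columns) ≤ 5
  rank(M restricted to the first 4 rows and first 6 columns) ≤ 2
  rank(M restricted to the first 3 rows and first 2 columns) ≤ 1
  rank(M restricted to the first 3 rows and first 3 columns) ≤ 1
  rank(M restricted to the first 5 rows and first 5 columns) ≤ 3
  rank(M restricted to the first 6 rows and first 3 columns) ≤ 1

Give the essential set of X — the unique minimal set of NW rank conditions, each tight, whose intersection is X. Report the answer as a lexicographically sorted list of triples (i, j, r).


Reconstructing r_w from the 10 given conditions:

  0, 0, 0, 0, 0, 0, 0, 1
  0, 0, 0, 1, 1, 1, 1, 2
  1, 1, 1, 2, 2, 2, 2, 3
  1, 1, 1, 2, 2, 2, 3, 4
  1, 1, 1, 2, 3, 3, 4, 5
  1, 1, 1, 2, 3, 4, 5, 6
  1, 2, 2, 3, 4, 5, 6, 7
  1, 2, 3, 4, 5, 6, 7, 8

hence w(1..8) = (8, 4, 1, 7, 5, 6, 2, 3).

D(w) has 18 cells with 4 SE-corners; essential set:

[(1, 7, 0), (2, 3, 0), (4, 6, 2), (6, 3, 1)]


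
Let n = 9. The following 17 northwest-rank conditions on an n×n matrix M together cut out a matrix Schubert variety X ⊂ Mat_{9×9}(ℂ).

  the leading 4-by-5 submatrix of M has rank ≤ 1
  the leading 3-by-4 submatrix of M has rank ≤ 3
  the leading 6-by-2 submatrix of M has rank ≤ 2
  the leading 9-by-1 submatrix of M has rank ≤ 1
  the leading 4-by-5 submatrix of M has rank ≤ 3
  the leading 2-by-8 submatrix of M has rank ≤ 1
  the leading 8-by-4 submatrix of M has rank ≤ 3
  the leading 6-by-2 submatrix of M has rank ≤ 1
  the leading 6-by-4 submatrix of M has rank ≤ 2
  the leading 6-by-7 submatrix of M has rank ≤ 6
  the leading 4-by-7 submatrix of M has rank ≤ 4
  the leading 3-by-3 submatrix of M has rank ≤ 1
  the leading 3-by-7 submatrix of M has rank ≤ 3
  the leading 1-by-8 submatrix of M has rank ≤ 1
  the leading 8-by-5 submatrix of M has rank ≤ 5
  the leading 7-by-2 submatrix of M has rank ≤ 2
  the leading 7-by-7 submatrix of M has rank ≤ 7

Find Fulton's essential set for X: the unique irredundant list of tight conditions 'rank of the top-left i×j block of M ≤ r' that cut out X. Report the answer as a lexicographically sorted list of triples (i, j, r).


Recovering R(i,j) via the rank-extension bound from the 17 conditions:

  1, 1, 1, 1, 1, 1, 1, 1, 1
  1, 1, 1, 1, 1, 1, 1, 1, 2
  1, 1, 1, 1, 1, 2, 2, 2, 3
  1, 1, 1, 1, 1, 2, 3, 3, 4
  1, 1, 2, 2, 2, 3, 4, 4, 5
  1, 1, 2, 2, 3, 4, 5, 5, 6
  1, 2, 3, 3, 4, 5, 6, 6, 7
  1, 2, 3, 3, 4, 5, 6, 7, 8
  1, 2, 3, 4, 5, 6, 7, 8, 9

so w = (1, 9, 6, 7, 3, 5, 2, 8, 4).

Rothe diagram D(w) (19 cells), 5 SE-corners (essential conditions):

[(2, 8, 1), (4, 5, 1), (6, 2, 1), (6, 4, 2), (8, 4, 3)]


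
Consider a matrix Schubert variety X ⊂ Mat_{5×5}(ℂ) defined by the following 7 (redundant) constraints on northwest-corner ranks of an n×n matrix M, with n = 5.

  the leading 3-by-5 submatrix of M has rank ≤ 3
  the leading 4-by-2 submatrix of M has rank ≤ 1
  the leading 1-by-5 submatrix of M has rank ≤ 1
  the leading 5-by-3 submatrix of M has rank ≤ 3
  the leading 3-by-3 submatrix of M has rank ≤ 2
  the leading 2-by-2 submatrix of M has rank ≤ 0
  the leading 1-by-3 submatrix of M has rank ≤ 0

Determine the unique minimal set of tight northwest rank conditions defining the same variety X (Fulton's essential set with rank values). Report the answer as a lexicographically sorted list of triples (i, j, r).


Recovering R(i,j) via the rank-extension bound from the 7 conditions:

  row 1: 0, 0, 0, 1, 1
  row 2: 0, 0, 1, 2, 2
  row 3: 1, 1, 2, 3, 3
  row 4: 1, 1, 2, 3, 4
  row 5: 1, 2, 3, 4, 5

so w = (4, 3, 1, 5, 2).

D(w) has 6 cells with 3 SE-corners; essential set:

[(1, 3, 0), (2, 2, 0), (4, 2, 1)]


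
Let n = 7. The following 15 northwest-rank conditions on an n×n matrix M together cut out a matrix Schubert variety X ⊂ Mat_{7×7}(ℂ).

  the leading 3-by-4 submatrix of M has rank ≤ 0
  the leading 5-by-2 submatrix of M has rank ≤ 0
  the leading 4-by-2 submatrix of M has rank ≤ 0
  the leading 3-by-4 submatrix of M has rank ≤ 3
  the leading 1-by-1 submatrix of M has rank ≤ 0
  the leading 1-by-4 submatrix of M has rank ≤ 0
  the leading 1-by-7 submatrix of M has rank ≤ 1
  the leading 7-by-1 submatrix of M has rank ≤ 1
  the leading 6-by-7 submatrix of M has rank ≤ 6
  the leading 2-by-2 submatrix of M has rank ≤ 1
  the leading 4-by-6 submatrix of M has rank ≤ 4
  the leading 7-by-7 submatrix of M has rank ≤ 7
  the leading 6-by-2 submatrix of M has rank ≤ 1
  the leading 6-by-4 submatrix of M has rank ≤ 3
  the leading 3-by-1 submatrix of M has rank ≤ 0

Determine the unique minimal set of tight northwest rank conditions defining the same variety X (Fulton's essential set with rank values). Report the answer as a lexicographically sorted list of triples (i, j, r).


Computing R[i][j] = min implied NW-rank bound (n=7, 15 conditions):

  0  0  0  0  1  1  1
  0  0  0  0  1  2  2
  0  0  0  0  1  2  3
  0  0  1  1  2  3  4
  0  0  1  2  3  4  5
  1  1  2  3  4  5  6
  1  2  3  4  5  6  7

hence w(1..7) = (5, 6, 7, 3, 4, 1, 2).

ℓ(w)=16; the 2 essential cells (i,j,r):

[(3, 4, 0), (5, 2, 0)]


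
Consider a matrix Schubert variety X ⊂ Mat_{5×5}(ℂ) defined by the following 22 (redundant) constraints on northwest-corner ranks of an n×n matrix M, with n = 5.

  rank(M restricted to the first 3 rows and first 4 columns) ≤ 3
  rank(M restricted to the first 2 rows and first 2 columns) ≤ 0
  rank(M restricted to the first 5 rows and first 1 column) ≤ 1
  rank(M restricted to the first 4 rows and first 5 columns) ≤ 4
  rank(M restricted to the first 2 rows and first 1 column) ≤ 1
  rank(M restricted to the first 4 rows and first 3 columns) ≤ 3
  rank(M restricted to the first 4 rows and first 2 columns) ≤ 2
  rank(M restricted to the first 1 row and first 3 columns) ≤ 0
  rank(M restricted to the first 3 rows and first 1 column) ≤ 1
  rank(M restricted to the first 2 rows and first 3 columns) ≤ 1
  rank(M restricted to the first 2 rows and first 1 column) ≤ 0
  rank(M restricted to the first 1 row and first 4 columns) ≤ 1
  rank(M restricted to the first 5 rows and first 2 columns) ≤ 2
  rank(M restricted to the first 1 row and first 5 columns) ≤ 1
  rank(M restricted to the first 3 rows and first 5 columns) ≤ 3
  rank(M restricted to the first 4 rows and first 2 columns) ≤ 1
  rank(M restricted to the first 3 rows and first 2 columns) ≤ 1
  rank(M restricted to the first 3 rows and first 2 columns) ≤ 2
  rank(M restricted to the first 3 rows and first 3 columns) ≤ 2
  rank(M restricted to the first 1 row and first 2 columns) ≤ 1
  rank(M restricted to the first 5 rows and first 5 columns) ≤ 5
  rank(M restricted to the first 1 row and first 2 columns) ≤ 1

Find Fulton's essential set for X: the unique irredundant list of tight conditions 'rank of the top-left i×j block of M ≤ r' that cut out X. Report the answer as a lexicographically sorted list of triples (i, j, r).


Reconstructing r_w from the 22 given conditions:

  0 0 0 1 1
  0 0 1 2 2
  1 1 2 3 3
  1 1 2 3 4
  1 2 3 4 5

hence w(1..5) = (4, 3, 1, 5, 2).

3 SE-corners of the 6-cell Rothe diagram give Ess(w):

[(1, 3, 0), (2, 2, 0), (4, 2, 1)]


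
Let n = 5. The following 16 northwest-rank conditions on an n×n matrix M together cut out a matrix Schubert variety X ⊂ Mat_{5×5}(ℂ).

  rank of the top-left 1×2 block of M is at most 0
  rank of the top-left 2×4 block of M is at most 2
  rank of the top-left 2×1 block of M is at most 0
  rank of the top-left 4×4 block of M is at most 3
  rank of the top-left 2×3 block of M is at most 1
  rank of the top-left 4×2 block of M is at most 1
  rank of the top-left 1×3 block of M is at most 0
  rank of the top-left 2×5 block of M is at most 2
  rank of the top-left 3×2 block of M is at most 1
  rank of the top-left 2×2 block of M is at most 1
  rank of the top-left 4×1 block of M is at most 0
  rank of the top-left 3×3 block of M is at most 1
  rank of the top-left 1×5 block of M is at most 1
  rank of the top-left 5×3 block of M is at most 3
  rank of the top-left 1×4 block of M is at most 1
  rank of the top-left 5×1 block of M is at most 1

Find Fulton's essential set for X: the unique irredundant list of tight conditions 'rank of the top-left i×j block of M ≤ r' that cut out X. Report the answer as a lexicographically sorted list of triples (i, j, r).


Propagating the 16 rank bounds to every northwest block:

  i=1: 0  0  0  1  1
  i=2: 0  1  1  2  2
  i=3: 0  1  1  2  3
  i=4: 0  1  2  3  4
  i=5: 1  2  3  4  5

the unique w with this rank table is (4, 2, 5, 3, 1).

Fulton essential set (3 of the 7 Rothe cells):

[(1, 3, 0), (3, 3, 1), (4, 1, 0)]


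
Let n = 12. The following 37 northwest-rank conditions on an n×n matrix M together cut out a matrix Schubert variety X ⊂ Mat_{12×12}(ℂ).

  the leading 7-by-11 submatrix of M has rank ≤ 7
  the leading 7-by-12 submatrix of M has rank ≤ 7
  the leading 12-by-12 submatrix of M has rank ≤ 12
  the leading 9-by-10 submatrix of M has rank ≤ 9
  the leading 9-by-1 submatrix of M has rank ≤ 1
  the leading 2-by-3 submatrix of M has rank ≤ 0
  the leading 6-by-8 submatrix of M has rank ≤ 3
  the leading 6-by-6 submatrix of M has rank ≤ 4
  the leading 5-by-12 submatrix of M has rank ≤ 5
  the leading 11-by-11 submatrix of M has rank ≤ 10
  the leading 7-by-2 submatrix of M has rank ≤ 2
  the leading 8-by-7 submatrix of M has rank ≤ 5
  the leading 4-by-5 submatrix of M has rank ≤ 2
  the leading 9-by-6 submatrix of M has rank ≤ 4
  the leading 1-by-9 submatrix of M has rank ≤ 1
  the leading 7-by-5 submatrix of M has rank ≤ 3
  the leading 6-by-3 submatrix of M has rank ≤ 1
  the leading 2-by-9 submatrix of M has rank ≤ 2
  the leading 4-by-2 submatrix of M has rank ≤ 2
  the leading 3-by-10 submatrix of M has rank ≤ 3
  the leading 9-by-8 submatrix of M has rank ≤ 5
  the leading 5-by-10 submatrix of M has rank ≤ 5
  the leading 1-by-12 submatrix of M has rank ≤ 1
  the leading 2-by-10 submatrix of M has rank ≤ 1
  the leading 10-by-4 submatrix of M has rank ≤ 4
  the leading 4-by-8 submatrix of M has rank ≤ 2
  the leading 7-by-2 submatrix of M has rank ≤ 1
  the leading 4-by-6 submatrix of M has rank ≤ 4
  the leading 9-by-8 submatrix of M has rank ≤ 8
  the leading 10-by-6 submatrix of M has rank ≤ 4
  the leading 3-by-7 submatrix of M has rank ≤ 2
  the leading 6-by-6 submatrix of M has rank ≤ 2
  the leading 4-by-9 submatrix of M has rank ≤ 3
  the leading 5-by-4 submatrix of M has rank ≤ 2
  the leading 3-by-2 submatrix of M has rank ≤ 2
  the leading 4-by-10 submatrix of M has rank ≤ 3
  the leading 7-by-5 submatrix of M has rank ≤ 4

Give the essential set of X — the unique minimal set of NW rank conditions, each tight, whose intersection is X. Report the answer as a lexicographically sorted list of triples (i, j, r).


The tightest implied rank at each (i,j), from the 37 conditions:

  0 | 0 | 0 | 1 | 1 | 1 | 1 | 1 | 1 | 1 | 1 | 1
  0 | 0 | 0 | 1 | 1 | 1 | 1 | 1 | 1 | 1 | 2 | 2
  1 | 1 | 1 | 2 | 2 | 2 | 2 | 2 | 2 | 2 | 3 | 3
  1 | 1 | 1 | 2 | 2 | 2 | 2 | 2 | 3 | 3 | 4 | 4
  1 | 1 | 1 | 2 | 2 | 2 | 3 | 3 | 4 | 4 | 5 | 5
  1 | 1 | 1 | 2 | 2 | 2 | 3 | 3 | 4 | 5 | 6 | 6
  1 | 1 | 2 | 3 | 3 | 3 | 4 | 4 | 5 | 6 | 7 | 7
  1 | 2 | 3 | 4 | 4 | 4 | 5 | 5 | 6 | 7 | 8 | 8
  1 | 2 | 3 | 4 | 4 | 4 | 5 | 5 | 6 | 7 | 8 | 9
  1 | 2 | 3 | 4 | 4 | 4 | 5 | 6 | 7 | 8 | 9 | 10
  1 | 2 | 3 | 4 | 5 | 5 | 6 | 7 | 8 | 9 | 10 | 11
  1 | 2 | 3 | 4 | 5 | 6 | 7 | 8 | 9 | 10 | 11 | 12

second differences of R give the permutation w = (4, 11, 1, 9, 7, 10, 3, 2, 12, 8, 5, 6).

Fulton essential set (9 of the 33 Rothe cells):

[(2, 3, 0), (2, 10, 1), (4, 8, 2), (6, 3, 1), (6, 6, 2), (6, 8, 3), (7, 2, 1), (9, 8, 5), (10, 6, 4)]


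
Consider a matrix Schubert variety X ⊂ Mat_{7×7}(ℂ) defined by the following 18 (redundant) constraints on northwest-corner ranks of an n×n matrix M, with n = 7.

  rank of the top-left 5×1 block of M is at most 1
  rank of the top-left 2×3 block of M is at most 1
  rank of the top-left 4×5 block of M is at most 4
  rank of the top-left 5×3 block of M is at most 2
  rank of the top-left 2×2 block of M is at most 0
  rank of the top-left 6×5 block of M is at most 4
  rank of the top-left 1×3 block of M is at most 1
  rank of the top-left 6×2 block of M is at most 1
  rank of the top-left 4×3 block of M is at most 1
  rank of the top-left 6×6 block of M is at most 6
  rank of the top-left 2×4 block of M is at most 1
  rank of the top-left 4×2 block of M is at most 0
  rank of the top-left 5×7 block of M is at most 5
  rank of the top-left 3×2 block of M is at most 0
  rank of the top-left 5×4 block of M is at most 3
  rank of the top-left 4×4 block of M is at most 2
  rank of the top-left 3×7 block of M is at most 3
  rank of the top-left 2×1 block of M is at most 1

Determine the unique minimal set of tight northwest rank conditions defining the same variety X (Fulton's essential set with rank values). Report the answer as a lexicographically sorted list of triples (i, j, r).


Propagating the 18 rank bounds to every northwest block:

  0 0 1 1 1 1 1
  0 0 1 1 2 2 2
  0 0 1 2 3 3 3
  0 0 1 2 3 4 4
  1 1 2 3 4 5 5
  1 1 2 3 4 5 6
  1 2 3 4 5 6 7

giving w = (3, 5, 4, 6, 1, 7, 2) via Δ²R.

3 SE-corners of the 10-cell Rothe diagram give Ess(w):

[(2, 4, 1), (4, 2, 0), (6, 2, 1)]


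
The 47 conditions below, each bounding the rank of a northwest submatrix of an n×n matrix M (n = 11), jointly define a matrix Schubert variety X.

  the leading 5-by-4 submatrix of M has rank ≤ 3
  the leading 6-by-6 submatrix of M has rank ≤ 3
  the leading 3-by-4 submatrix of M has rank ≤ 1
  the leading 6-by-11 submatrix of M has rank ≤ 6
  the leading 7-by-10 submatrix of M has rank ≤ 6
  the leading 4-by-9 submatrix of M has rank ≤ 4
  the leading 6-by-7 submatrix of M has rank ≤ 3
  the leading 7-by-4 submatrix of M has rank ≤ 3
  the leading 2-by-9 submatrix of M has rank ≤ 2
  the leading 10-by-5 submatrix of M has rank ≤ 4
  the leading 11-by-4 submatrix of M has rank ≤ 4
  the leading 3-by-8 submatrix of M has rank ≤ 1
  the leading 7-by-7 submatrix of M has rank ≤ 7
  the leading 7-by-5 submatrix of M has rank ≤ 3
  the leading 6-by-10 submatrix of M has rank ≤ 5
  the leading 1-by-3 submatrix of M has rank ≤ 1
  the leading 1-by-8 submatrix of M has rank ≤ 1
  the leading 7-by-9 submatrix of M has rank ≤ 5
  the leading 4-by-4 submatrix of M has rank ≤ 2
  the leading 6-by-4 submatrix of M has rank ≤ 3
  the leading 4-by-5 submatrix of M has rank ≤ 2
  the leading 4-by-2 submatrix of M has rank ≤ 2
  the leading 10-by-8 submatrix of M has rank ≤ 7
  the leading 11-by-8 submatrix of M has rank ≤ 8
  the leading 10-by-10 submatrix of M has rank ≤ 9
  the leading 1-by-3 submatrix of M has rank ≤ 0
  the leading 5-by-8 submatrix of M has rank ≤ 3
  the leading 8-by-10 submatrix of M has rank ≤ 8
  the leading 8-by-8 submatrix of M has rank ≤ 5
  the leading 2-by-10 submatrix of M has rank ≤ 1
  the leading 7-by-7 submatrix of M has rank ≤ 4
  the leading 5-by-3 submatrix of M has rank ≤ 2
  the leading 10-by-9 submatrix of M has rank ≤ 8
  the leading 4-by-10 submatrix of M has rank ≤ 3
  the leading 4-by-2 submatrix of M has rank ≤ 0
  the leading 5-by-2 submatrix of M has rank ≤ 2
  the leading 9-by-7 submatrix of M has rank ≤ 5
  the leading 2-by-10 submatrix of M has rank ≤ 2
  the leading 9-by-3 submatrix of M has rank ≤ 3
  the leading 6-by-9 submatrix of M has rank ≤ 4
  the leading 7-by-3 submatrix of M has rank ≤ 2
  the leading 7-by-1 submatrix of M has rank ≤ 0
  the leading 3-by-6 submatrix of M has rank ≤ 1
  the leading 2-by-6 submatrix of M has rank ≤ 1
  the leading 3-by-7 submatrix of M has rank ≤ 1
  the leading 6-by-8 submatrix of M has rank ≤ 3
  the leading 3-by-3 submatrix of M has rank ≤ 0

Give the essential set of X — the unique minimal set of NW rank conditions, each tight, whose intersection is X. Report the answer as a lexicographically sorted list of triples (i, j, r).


Propagating the 47 rank bounds to every northwest block:

  i=1: 0 | 0 | 0 | 1 | 1 | 1 | 1 | 1 | 1 | 1 | 1
  i=2: 0 | 0 | 0 | 1 | 1 | 1 | 1 | 1 | 1 | 1 | 2
  i=3: 0 | 0 | 0 | 1 | 1 | 1 | 1 | 1 | 2 | 2 | 3
  i=4: 0 | 0 | 1 | 2 | 2 | 2 | 2 | 2 | 3 | 3 | 4
  i=5: 0 | 1 | 2 | 3 | 3 | 3 | 3 | 3 | 4 | 4 | 5
  i=6: 0 | 1 | 2 | 3 | 3 | 3 | 3 | 3 | 4 | 5 | 6
  i=7: 0 | 1 | 2 | 3 | 3 | 4 | 4 | 4 | 5 | 6 | 7
  i=8: 1 | 2 | 3 | 4 | 4 | 5 | 5 | 5 | 6 | 7 | 8
  i=9: 1 | 2 | 3 | 4 | 4 | 5 | 5 | 6 | 7 | 8 | 9
  i=10: 1 | 2 | 3 | 4 | 4 | 5 | 6 | 7 | 8 | 9 | 10
  i=11: 1 | 2 | 3 | 4 | 5 | 6 | 7 | 8 | 9 | 10 | 11

second differences of R give the permutation w = (4, 11, 9, 3, 2, 10, 6, 1, 8, 7, 5).

ℓ(w)=32; the 9 essential cells (i,j,r):

[(2, 10, 1), (3, 3, 0), (3, 8, 1), (4, 2, 0), (6, 8, 3), (7, 1, 0), (7, 5, 3), (9, 7, 5), (10, 5, 4)]


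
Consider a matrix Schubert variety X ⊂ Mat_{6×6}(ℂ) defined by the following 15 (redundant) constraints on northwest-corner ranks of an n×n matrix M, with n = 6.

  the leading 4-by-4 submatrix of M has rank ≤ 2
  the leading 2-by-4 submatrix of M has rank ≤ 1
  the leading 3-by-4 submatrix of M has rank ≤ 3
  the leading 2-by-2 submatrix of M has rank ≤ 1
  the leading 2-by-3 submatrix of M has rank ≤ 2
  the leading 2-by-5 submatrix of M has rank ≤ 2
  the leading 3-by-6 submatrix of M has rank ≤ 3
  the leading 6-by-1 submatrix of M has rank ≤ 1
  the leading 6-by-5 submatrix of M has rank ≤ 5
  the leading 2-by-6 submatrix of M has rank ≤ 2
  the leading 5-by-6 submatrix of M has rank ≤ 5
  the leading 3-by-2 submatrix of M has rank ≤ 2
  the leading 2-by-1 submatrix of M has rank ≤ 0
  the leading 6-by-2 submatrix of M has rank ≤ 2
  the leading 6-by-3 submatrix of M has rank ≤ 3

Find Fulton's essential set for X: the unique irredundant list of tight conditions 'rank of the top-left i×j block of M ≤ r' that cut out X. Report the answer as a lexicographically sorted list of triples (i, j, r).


Recovering R(i,j) via the rank-extension bound from the 15 conditions:

  R[1]: 0 1 1 1 1 1
  R[2]: 0 1 1 1 2 2
  R[3]: 1 2 2 2 3 3
  R[4]: 1 2 2 2 3 4
  R[5]: 1 2 3 3 4 5
  R[6]: 1 2 3 4 5 6

the unique w with this rank table is (2, 5, 1, 6, 3, 4).

3 SE-corners of the 6-cell Rothe diagram give Ess(w):

[(2, 1, 0), (2, 4, 1), (4, 4, 2)]


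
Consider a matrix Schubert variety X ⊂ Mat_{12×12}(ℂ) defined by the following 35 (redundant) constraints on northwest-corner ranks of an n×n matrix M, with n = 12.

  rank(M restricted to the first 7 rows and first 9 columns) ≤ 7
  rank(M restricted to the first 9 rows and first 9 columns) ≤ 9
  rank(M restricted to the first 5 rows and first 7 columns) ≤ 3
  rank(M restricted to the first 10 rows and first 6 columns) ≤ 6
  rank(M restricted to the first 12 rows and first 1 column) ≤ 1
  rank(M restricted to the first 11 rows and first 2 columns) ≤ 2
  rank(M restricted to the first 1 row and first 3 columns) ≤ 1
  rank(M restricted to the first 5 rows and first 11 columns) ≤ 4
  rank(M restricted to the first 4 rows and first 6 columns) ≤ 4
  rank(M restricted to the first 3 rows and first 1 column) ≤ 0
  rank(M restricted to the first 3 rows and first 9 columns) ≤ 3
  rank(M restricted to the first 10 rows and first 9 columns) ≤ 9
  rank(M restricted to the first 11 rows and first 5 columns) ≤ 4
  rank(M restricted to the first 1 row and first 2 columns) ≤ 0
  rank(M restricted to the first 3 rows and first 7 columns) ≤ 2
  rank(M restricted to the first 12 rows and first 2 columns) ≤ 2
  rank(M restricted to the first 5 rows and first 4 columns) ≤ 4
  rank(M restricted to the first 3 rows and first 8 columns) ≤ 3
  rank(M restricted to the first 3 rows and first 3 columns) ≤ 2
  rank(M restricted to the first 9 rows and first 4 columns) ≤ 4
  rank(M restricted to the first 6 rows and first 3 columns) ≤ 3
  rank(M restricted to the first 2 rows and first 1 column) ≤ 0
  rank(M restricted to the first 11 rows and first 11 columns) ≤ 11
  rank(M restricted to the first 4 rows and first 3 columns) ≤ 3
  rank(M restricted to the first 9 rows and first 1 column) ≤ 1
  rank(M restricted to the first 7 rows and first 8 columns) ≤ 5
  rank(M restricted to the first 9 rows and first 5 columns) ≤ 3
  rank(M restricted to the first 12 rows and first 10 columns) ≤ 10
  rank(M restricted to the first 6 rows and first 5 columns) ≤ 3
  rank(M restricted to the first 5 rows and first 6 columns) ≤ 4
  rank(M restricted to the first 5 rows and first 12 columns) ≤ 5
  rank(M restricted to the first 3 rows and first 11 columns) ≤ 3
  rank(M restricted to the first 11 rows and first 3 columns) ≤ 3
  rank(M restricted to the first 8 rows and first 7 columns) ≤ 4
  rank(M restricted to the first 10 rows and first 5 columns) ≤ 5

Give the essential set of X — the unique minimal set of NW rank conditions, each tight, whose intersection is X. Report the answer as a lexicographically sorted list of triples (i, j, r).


Rank table r_w(12×12) implied by the 35 constraints:

  R[1]: 0 | 0 | 1 | 1 | 1 | 1 | 1 | 1 | 1 | 1 | 1 | 1
  R[2]: 0 | 1 | 2 | 2 | 2 | 2 | 2 | 2 | 2 | 2 | 2 | 2
  R[3]: 0 | 1 | 2 | 2 | 2 | 2 | 2 | 3 | 3 | 3 | 3 | 3
  R[4]: 1 | 2 | 3 | 3 | 3 | 3 | 3 | 4 | 4 | 4 | 4 | 4
  R[5]: 1 | 2 | 3 | 3 | 3 | 3 | 3 | 4 | 4 | 4 | 4 | 5
  R[6]: 1 | 2 | 3 | 3 | 3 | 4 | 4 | 5 | 5 | 5 | 5 | 6
  R[7]: 1 | 2 | 3 | 3 | 3 | 4 | 4 | 5 | 6 | 6 | 6 | 7
  R[8]: 1 | 2 | 3 | 3 | 3 | 4 | 4 | 5 | 6 | 7 | 7 | 8
  R[9]: 1 | 2 | 3 | 3 | 3 | 4 | 5 | 6 | 7 | 8 | 8 | 9
  R[10]: 1 | 2 | 3 | 4 | 4 | 5 | 6 | 7 | 8 | 9 | 9 | 10
  R[11]: 1 | 2 | 3 | 4 | 4 | 5 | 6 | 7 | 8 | 9 | 10 | 11
  R[12]: 1 | 2 | 3 | 4 | 5 | 6 | 7 | 8 | 9 | 10 | 11 | 12

second differences of R give the permutation w = (3, 2, 8, 1, 12, 6, 9, 10, 7, 4, 11, 5).

ℓ(w)=26; the 8 essential cells (i,j,r):

[(1, 2, 0), (3, 1, 0), (3, 7, 2), (5, 7, 3), (5, 11, 4), (8, 7, 4), (9, 5, 3), (11, 5, 4)]


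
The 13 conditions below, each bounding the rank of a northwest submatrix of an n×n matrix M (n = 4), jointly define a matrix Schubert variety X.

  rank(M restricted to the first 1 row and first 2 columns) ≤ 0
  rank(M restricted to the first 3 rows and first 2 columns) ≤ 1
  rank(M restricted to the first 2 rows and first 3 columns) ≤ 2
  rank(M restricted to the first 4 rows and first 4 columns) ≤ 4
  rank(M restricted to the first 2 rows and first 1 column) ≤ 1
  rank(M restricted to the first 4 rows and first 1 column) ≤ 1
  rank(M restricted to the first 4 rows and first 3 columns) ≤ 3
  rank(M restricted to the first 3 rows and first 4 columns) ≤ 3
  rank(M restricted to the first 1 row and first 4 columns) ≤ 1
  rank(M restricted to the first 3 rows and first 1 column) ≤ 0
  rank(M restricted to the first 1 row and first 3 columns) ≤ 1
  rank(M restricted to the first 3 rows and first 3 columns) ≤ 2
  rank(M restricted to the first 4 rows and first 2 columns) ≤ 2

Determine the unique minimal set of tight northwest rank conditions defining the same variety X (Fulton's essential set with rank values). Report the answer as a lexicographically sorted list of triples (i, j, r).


Rank table r_w(4×4) implied by the 13 constraints:

  i=1: 0, 0, 1, 1
  i=2: 0, 1, 2, 2
  i=3: 0, 1, 2, 3
  i=4: 1, 2, 3, 4

second differences of R give the permutation w = (3, 2, 4, 1).

|D(w)|=4, |Ess(w)|=2:

[(1, 2, 0), (3, 1, 0)]
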